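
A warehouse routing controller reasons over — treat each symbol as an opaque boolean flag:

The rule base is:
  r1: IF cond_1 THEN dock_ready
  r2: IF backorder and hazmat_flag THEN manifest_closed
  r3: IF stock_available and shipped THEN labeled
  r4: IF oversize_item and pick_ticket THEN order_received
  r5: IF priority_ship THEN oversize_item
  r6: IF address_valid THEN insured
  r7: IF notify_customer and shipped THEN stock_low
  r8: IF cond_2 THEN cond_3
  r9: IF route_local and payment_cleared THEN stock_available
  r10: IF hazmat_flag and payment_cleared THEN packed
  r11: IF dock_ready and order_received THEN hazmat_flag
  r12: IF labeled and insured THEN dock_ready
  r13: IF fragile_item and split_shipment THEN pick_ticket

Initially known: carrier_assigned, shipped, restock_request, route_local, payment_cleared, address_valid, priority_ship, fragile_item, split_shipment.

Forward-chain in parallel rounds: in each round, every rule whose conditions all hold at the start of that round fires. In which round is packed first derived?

5

[1] r5 [IF priority_ship THEN oversize_item]; r6 [IF address_valid THEN insured]; r9 [IF route_local and payment_cleared THEN stock_available]; r13 [IF fragile_item and split_shipment THEN pick_ticket]. ⇒ new: oversize_item, insured, stock_available, pick_ticket.
[2] r3 [IF stock_available and shipped THEN labeled]; r4 [IF oversize_item and pick_ticket THEN order_received]. ⇒ new: labeled, order_received.
[3] r12 [IF labeled and insured THEN dock_ready]. ⇒ new: dock_ready.
[4] r11 [IF dock_ready and order_received THEN hazmat_flag]. ⇒ new: hazmat_flag.
[5] r10 [IF hazmat_flag and payment_cleared THEN packed]. ⇒ new: packed.
packed first appears in round 5.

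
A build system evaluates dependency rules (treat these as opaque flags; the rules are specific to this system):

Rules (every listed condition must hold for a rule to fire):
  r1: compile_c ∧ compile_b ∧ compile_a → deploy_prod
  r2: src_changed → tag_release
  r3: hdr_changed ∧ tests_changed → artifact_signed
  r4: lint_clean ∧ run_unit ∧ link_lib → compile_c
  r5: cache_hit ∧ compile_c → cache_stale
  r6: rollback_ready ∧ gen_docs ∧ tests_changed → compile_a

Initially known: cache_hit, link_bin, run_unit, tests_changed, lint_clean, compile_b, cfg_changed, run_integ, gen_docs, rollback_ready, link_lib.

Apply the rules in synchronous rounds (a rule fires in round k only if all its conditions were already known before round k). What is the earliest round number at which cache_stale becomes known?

Round 1: r4 [lint_clean ∧ run_unit ∧ link_lib → compile_c]; r6 [rollback_ready ∧ gen_docs ∧ tests_changed → compile_a]. New: compile_c, compile_a.
Round 2: r1 [compile_c ∧ compile_b ∧ compile_a → deploy_prod]; r5 [cache_hit ∧ compile_c → cache_stale]. New: deploy_prod, cache_stale.
cache_stale first appears in round 2.

2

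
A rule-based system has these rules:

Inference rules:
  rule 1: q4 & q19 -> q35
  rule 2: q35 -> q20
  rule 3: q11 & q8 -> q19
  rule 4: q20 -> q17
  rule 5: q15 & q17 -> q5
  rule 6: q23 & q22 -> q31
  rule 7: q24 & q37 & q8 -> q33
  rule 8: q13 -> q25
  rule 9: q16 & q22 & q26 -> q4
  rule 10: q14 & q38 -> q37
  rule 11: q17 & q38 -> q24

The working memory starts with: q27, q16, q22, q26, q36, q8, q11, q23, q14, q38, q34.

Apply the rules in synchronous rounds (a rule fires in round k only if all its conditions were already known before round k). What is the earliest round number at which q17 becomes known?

4

Round 1 fires rule 3, rule 6, rule 9, rule 10, giving q19, q31, q4, q37.
Round 2 fires rule 1, giving q35.
Round 3 fires rule 2, giving q20.
Round 4 fires rule 4, giving q17.
q17 first appears in round 4.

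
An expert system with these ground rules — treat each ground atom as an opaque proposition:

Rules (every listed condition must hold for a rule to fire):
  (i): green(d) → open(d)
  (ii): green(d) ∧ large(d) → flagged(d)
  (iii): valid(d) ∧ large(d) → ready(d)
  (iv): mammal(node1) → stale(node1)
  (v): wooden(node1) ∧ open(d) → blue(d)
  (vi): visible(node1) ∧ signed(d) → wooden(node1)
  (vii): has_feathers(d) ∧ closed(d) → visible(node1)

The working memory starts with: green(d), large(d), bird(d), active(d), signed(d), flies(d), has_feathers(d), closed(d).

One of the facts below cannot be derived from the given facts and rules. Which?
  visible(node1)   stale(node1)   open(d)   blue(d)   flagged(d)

Round 1 fires (i), (ii), (vii), giving open(d), flagged(d), visible(node1).
Round 2 fires (vi), giving wooden(node1).
Round 3 fires (v), giving blue(d).
Derived: visible(node1) (round 1), blue(d) (round 3), open(d) (round 1), flagged(d) (round 1). stale(node1) never appears in any round.

stale(node1)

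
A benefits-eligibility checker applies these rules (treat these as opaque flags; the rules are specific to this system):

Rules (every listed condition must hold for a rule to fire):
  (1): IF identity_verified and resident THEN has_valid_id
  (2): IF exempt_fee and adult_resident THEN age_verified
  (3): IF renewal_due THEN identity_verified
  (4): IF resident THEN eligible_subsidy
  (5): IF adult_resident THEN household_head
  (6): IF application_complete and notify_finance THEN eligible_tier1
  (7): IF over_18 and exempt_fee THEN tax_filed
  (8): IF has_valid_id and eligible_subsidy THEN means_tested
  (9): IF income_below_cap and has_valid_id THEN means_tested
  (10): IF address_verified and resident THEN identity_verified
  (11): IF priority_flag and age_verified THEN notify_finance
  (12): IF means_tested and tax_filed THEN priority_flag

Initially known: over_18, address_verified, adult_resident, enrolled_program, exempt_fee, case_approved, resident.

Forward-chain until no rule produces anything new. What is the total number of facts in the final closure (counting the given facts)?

16

Round 1 fires (2), (4), (5), (7), (10), giving age_verified, eligible_subsidy, household_head, tax_filed, identity_verified.
Round 2 fires (1), giving has_valid_id.
Round 3 fires (8), giving means_tested.
Round 4 fires (12), giving priority_flag.
Round 5 fires (11), giving notify_finance.
Closure: {address_verified, adult_resident, age_verified, case_approved, eligible_subsidy, enrolled_program, exempt_fee, has_valid_id, household_head, identity_verified, means_tested, notify_finance, over_18, priority_flag, resident, tax_filed} — 16 facts.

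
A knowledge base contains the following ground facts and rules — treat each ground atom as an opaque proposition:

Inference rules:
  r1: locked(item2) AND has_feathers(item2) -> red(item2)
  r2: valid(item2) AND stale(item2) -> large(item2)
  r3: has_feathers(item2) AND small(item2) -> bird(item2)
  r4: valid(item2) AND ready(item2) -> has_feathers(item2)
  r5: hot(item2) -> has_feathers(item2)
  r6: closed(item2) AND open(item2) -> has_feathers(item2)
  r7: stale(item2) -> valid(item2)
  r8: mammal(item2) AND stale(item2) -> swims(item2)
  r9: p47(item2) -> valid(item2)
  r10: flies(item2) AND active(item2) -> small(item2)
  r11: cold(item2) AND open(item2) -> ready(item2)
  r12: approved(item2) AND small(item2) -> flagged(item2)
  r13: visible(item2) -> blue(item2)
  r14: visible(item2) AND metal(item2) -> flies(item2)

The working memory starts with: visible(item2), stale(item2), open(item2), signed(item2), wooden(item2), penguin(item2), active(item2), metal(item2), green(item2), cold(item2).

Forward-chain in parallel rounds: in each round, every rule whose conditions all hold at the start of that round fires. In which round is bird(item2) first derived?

3

Round 1: r7 [stale(item2) -> valid(item2)]; r11 [cold(item2) AND open(item2) -> ready(item2)]; r13 [visible(item2) -> blue(item2)]; r14 [visible(item2) AND metal(item2) -> flies(item2)]. New: valid(item2), ready(item2), blue(item2), flies(item2).
Round 2: r2 [valid(item2) AND stale(item2) -> large(item2)]; r4 [valid(item2) AND ready(item2) -> has_feathers(item2)]; r10 [flies(item2) AND active(item2) -> small(item2)]. New: large(item2), has_feathers(item2), small(item2).
Round 3: r3 [has_feathers(item2) AND small(item2) -> bird(item2)]. New: bird(item2).
bird(item2) first appears in round 3.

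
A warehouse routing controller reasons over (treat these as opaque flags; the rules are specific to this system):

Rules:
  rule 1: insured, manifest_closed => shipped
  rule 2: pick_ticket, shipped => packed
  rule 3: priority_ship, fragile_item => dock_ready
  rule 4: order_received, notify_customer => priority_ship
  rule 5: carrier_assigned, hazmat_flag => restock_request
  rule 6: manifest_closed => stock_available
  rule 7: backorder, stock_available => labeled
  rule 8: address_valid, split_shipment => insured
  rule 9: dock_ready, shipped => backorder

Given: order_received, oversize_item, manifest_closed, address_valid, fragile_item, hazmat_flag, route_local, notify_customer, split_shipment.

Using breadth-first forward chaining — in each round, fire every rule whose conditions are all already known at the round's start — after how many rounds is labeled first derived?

Round 1: rule 4 [order_received, notify_customer => priority_ship]; rule 6 [manifest_closed => stock_available]; rule 8 [address_valid, split_shipment => insured]. Adds priority_ship, stock_available, insured.
Round 2: rule 1 [insured, manifest_closed => shipped]; rule 3 [priority_ship, fragile_item => dock_ready]. Adds shipped, dock_ready.
Round 3: rule 9 [dock_ready, shipped => backorder]. Adds backorder.
Round 4: rule 7 [backorder, stock_available => labeled]. Adds labeled.
labeled first appears in round 4.

4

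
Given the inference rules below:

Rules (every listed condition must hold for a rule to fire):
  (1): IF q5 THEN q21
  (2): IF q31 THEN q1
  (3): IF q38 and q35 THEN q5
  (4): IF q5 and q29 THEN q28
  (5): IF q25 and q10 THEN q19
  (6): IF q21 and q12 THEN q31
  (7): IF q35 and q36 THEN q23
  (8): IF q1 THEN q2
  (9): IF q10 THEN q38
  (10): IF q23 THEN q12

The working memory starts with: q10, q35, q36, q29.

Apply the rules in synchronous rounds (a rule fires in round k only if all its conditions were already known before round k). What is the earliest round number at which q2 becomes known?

6

Round 1 — (7), (9), derive q23, q38.
Round 2 — (3), (10), derive q5, q12.
Round 3 — (1), (4), derive q21, q28.
Round 4 — (6), derive q31.
Round 5 — (2), derive q1.
Round 6 — (8), derive q2.
q2 first appears in round 6.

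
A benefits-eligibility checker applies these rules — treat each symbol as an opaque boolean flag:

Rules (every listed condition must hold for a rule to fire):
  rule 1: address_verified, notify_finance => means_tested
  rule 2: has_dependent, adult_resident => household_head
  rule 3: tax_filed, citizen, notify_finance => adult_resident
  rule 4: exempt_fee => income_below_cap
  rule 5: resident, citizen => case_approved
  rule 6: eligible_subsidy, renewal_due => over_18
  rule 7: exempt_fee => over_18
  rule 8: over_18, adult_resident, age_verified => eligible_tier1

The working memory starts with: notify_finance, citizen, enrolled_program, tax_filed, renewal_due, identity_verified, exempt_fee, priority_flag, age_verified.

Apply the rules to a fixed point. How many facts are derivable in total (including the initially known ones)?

Round 1 fires rule 3, rule 4, rule 7, giving adult_resident, income_below_cap, over_18.
Round 2 fires rule 8, giving eligible_tier1.
Closure: {adult_resident, age_verified, citizen, eligible_tier1, enrolled_program, exempt_fee, identity_verified, income_below_cap, notify_finance, over_18, priority_flag, renewal_due, tax_filed} — 13 facts.

13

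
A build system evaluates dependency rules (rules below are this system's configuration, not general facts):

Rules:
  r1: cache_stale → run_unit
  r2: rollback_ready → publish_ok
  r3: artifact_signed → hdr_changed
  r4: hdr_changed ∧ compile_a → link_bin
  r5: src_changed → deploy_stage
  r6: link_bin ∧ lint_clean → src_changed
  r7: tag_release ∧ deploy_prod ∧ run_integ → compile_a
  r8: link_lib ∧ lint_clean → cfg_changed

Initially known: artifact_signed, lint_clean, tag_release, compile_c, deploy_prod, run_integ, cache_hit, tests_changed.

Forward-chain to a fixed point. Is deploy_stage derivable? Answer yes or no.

[1] r3 [artifact_signed → hdr_changed]; r7 [tag_release ∧ deploy_prod ∧ run_integ → compile_a]. ⇒ new: hdr_changed, compile_a.
[2] r4 [hdr_changed ∧ compile_a → link_bin]. ⇒ new: link_bin.
[3] r6 [link_bin ∧ lint_clean → src_changed]. ⇒ new: src_changed.
[4] r5 [src_changed → deploy_stage]. ⇒ new: deploy_stage.
deploy_stage appears in round 4, so it is derivable.

yes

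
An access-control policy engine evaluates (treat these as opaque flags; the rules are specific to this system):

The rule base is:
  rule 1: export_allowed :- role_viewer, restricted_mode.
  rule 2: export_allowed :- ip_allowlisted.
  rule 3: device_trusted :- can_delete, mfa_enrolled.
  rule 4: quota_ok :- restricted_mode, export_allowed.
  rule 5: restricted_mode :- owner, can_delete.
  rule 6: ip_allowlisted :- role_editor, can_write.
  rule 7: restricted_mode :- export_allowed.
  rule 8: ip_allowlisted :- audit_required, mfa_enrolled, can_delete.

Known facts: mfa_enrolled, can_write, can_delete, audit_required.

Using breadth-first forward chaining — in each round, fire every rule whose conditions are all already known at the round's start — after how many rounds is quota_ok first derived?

Round 1: rule 3 [device_trusted :- can_delete, mfa_enrolled.]; rule 8 [ip_allowlisted :- audit_required, mfa_enrolled, can_delete.]. New: device_trusted, ip_allowlisted.
Round 2: rule 2 [export_allowed :- ip_allowlisted.]. New: export_allowed.
Round 3: rule 7 [restricted_mode :- export_allowed.]. New: restricted_mode.
Round 4: rule 4 [quota_ok :- restricted_mode, export_allowed.]. New: quota_ok.
quota_ok first appears in round 4.

4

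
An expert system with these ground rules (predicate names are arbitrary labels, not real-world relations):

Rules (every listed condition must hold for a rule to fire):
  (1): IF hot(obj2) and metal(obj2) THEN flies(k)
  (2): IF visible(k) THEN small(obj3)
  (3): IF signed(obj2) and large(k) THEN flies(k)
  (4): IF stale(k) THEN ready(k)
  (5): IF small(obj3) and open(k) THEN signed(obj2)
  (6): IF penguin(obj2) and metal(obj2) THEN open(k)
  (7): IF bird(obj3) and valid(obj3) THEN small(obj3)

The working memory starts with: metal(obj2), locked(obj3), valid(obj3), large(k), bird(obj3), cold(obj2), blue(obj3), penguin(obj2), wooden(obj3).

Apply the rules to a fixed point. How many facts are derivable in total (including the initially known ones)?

13

Round 1: (6) [IF penguin(obj2) and metal(obj2) THEN open(k)]; (7) [IF bird(obj3) and valid(obj3) THEN small(obj3)]. New: open(k), small(obj3).
Round 2: (5) [IF small(obj3) and open(k) THEN signed(obj2)]. New: signed(obj2).
Round 3: (3) [IF signed(obj2) and large(k) THEN flies(k)]. New: flies(k).
Closure: {bird(obj3), blue(obj3), cold(obj2), flies(k), large(k), locked(obj3), metal(obj2), open(k), penguin(obj2), signed(obj2), small(obj3), valid(obj3), wooden(obj3)} — 13 facts.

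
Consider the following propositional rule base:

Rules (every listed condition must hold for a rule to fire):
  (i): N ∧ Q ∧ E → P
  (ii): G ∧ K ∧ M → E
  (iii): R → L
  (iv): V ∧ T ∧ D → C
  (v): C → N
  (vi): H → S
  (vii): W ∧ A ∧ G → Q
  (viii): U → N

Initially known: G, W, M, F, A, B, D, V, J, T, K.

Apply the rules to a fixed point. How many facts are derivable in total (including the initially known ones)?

Round 1: (ii) [G ∧ K ∧ M → E]; (iv) [V ∧ T ∧ D → C]; (vii) [W ∧ A ∧ G → Q]. Adds E, C, Q.
Round 2: (v) [C → N]. Adds N.
Round 3: (i) [N ∧ Q ∧ E → P]. Adds P.
Closure: {A, B, C, D, E, F, G, J, K, M, N, P, Q, T, V, W} — 16 facts.

16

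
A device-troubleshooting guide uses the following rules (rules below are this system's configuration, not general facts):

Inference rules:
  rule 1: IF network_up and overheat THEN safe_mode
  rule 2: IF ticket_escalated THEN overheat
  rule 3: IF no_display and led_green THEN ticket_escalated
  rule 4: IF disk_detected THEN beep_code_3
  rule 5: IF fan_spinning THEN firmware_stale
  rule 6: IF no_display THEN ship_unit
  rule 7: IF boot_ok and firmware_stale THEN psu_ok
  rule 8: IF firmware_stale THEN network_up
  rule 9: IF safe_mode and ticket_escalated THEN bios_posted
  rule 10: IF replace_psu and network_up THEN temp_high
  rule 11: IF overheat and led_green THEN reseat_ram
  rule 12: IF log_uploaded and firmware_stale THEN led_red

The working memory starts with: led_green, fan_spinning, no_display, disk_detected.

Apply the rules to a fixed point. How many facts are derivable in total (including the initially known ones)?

13

Round 1 — rule 3, rule 4, rule 5, rule 6, derive ticket_escalated, beep_code_3, firmware_stale, ship_unit.
Round 2 — rule 2, rule 8, derive overheat, network_up.
Round 3 — rule 1, rule 11, derive safe_mode, reseat_ram.
Round 4 — rule 9, derive bios_posted.
Closure: {beep_code_3, bios_posted, disk_detected, fan_spinning, firmware_stale, led_green, network_up, no_display, overheat, reseat_ram, safe_mode, ship_unit, ticket_escalated} — 13 facts.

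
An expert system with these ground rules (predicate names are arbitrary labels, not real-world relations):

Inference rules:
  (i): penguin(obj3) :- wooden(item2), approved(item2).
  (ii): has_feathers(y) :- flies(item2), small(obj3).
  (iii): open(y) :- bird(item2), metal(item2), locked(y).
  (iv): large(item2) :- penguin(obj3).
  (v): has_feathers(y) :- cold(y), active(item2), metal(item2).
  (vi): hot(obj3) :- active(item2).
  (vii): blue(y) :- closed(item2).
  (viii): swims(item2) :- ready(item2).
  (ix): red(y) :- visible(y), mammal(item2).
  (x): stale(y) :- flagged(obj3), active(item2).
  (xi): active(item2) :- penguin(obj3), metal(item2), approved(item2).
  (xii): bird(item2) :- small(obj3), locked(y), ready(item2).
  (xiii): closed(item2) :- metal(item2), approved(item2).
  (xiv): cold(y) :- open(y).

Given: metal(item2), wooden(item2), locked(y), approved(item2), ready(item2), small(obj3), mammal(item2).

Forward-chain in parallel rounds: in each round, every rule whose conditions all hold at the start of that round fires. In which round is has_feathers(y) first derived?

Round 1 — (i), (viii), (xii), (xiii), derive penguin(obj3), swims(item2), bird(item2), closed(item2).
Round 2 — (iii), (iv), (vii), (xi), derive open(y), large(item2), blue(y), active(item2).
Round 3 — (vi), (xiv), derive hot(obj3), cold(y).
Round 4 — (v), derive has_feathers(y).
has_feathers(y) first appears in round 4.

4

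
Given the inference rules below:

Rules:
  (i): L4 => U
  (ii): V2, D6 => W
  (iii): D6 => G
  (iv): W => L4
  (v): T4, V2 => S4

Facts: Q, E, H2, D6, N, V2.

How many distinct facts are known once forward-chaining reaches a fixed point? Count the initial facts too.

10

Round 1 fires (ii), (iii), giving W, G.
Round 2 fires (iv), giving L4.
Round 3 fires (i), giving U.
Closure: {D6, E, G, H2, L4, N, Q, U, V2, W} — 10 facts.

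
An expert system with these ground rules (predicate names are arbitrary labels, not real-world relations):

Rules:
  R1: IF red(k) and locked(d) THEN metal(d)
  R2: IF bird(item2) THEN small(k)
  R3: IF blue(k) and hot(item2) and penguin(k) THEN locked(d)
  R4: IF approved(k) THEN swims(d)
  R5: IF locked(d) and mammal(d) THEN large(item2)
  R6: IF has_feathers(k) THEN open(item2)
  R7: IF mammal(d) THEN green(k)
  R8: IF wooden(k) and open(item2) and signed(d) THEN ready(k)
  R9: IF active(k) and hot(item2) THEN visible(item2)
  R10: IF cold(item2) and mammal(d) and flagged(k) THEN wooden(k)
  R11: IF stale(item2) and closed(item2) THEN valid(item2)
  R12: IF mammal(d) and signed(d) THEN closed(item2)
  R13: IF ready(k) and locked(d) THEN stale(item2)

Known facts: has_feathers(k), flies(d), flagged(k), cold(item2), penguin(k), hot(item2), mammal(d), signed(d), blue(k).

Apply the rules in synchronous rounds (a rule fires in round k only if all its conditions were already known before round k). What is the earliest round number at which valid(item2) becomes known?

Round 1 — R3, R6, R7, R10, R12, derive locked(d), open(item2), green(k), wooden(k), closed(item2).
Round 2 — R5, R8, derive large(item2), ready(k).
Round 3 — R13, derive stale(item2).
Round 4 — R11, derive valid(item2).
valid(item2) first appears in round 4.

4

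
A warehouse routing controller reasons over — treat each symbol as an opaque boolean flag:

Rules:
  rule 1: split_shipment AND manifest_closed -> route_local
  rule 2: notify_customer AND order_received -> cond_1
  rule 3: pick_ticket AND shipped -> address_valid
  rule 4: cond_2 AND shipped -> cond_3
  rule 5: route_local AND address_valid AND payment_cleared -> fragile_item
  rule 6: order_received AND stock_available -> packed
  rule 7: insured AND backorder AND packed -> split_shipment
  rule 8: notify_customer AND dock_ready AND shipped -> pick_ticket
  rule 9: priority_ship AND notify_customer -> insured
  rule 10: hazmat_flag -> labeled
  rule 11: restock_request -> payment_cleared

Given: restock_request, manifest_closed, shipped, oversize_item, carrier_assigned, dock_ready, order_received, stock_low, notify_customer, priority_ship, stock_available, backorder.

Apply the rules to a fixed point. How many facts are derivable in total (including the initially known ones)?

Round 1 — rule 2, rule 6, rule 8, rule 9, rule 11, derive cond_1, packed, pick_ticket, insured, payment_cleared.
Round 2 — rule 3, rule 7, derive address_valid, split_shipment.
Round 3 — rule 1, derive route_local.
Round 4 — rule 5, derive fragile_item.
Closure: {address_valid, backorder, carrier_assigned, cond_1, dock_ready, fragile_item, insured, manifest_closed, notify_customer, order_received, oversize_item, packed, payment_cleared, pick_ticket, priority_ship, restock_request, route_local, shipped, split_shipment, stock_available, stock_low} — 21 facts.

21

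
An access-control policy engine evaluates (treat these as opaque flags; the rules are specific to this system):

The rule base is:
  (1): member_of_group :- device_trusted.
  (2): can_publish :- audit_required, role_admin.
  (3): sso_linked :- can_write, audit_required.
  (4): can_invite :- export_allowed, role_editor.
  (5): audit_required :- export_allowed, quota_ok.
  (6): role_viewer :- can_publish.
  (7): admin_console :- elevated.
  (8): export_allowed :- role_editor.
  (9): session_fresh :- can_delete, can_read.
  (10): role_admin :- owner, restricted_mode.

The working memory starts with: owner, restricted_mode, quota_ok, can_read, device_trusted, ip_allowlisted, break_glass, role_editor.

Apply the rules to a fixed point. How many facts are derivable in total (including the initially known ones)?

Round 1 — (1), (8), (10), derive member_of_group, export_allowed, role_admin.
Round 2 — (4), (5), derive can_invite, audit_required.
Round 3 — (2), derive can_publish.
Round 4 — (6), derive role_viewer.
Closure: {audit_required, break_glass, can_invite, can_publish, can_read, device_trusted, export_allowed, ip_allowlisted, member_of_group, owner, quota_ok, restricted_mode, role_admin, role_editor, role_viewer} — 15 facts.

15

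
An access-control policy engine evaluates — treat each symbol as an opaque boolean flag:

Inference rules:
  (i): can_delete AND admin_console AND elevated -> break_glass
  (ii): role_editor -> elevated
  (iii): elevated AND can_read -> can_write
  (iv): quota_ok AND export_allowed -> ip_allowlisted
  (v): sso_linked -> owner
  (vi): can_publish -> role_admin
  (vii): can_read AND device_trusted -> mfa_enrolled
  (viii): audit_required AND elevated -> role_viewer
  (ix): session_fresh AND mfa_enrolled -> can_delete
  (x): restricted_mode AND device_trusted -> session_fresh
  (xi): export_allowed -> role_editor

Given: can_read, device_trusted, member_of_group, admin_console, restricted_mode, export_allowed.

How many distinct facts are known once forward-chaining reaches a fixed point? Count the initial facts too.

13

Round 1: (vii) [can_read AND device_trusted -> mfa_enrolled]; (x) [restricted_mode AND device_trusted -> session_fresh]; (xi) [export_allowed -> role_editor]. Adds mfa_enrolled, session_fresh, role_editor.
Round 2: (ii) [role_editor -> elevated]; (ix) [session_fresh AND mfa_enrolled -> can_delete]. Adds elevated, can_delete.
Round 3: (i) [can_delete AND admin_console AND elevated -> break_glass]; (iii) [elevated AND can_read -> can_write]. Adds break_glass, can_write.
Closure: {admin_console, break_glass, can_delete, can_read, can_write, device_trusted, elevated, export_allowed, member_of_group, mfa_enrolled, restricted_mode, role_editor, session_fresh} — 13 facts.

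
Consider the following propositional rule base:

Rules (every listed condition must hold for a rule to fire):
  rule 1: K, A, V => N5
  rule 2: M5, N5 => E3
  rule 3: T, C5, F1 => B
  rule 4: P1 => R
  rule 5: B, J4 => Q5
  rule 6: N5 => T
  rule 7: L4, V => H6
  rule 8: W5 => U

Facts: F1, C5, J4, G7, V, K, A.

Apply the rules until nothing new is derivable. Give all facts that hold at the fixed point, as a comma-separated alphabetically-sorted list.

Round 1 fires rule 1, giving N5.
Round 2 fires rule 6, giving T.
Round 3 fires rule 3, giving B.
Round 4 fires rule 5, giving Q5.

A, B, C5, F1, G7, J4, K, N5, Q5, T, V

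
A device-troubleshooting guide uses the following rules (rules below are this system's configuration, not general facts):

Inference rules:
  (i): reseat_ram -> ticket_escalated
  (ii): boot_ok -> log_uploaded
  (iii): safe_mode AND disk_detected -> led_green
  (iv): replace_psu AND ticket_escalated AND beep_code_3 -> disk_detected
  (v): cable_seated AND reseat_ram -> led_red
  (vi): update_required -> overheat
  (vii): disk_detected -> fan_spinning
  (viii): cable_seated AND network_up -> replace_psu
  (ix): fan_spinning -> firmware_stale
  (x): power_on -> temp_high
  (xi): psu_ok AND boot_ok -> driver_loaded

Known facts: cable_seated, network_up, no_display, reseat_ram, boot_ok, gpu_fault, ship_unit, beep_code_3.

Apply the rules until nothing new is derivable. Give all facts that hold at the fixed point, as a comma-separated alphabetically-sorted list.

Round 1: (i) [reseat_ram -> ticket_escalated]; (ii) [boot_ok -> log_uploaded]; (v) [cable_seated AND reseat_ram -> led_red]; (viii) [cable_seated AND network_up -> replace_psu]. New: ticket_escalated, log_uploaded, led_red, replace_psu.
Round 2: (iv) [replace_psu AND ticket_escalated AND beep_code_3 -> disk_detected]. New: disk_detected.
Round 3: (vii) [disk_detected -> fan_spinning]. New: fan_spinning.
Round 4: (ix) [fan_spinning -> firmware_stale]. New: firmware_stale.

beep_code_3, boot_ok, cable_seated, disk_detected, fan_spinning, firmware_stale, gpu_fault, led_red, log_uploaded, network_up, no_display, replace_psu, reseat_ram, ship_unit, ticket_escalated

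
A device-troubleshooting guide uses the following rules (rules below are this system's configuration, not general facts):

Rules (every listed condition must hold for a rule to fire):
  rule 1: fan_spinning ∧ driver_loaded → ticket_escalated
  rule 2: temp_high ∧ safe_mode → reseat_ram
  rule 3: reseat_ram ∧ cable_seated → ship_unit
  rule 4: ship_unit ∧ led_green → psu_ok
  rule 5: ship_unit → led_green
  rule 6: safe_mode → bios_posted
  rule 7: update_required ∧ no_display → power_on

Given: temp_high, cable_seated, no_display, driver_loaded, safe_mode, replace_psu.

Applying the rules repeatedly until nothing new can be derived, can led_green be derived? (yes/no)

Round 1 — rule 2, rule 6, derive reseat_ram, bios_posted.
Round 2 — rule 3, derive ship_unit.
Round 3 — rule 5, derive led_green.
Round 4 — rule 4, derive psu_ok.
led_green appears in round 3, so it is derivable.

yes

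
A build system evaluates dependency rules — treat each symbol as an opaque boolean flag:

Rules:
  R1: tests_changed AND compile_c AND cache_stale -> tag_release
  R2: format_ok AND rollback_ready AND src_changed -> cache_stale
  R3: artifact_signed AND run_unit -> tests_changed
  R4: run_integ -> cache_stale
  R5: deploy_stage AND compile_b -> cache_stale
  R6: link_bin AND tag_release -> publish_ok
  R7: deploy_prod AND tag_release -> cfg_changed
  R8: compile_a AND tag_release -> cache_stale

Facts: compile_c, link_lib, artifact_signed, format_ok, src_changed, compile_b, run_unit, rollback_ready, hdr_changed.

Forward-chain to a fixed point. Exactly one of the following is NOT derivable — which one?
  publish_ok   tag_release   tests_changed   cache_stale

[1] R2 [format_ok AND rollback_ready AND src_changed -> cache_stale]; R3 [artifact_signed AND run_unit -> tests_changed]. ⇒ new: cache_stale, tests_changed.
[2] R1 [tests_changed AND compile_c AND cache_stale -> tag_release]. ⇒ new: tag_release.
Derived: cache_stale (round 1), tests_changed (round 1), tag_release (round 2). publish_ok never appears in any round.

publish_ok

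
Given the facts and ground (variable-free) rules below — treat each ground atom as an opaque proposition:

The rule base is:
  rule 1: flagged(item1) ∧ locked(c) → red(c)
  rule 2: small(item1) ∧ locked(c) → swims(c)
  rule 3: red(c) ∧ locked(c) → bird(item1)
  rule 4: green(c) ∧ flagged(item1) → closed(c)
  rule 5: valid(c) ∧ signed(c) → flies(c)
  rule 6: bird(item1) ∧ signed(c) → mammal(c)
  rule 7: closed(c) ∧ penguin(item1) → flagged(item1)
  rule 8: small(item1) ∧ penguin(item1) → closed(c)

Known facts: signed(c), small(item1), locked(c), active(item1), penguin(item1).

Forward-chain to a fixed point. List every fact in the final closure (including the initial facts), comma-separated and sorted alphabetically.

active(item1), bird(item1), closed(c), flagged(item1), locked(c), mammal(c), penguin(item1), red(c), signed(c), small(item1), swims(c)

Round 1 fires rule 2, rule 8, giving swims(c), closed(c).
Round 2 fires rule 7, giving flagged(item1).
Round 3 fires rule 1, giving red(c).
Round 4 fires rule 3, giving bird(item1).
Round 5 fires rule 6, giving mammal(c).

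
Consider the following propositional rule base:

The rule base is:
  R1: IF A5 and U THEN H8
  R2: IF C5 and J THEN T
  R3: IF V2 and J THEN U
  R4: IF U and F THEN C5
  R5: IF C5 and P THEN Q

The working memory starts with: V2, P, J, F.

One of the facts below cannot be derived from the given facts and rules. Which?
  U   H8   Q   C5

H8

[1] R3 [IF V2 and J THEN U]. ⇒ new: U.
[2] R4 [IF U and F THEN C5]. ⇒ new: C5.
[3] R2 [IF C5 and J THEN T]; R5 [IF C5 and P THEN Q]. ⇒ new: T, Q.
Derived: U (round 1), C5 (round 2), Q (round 3). H8 never appears in any round.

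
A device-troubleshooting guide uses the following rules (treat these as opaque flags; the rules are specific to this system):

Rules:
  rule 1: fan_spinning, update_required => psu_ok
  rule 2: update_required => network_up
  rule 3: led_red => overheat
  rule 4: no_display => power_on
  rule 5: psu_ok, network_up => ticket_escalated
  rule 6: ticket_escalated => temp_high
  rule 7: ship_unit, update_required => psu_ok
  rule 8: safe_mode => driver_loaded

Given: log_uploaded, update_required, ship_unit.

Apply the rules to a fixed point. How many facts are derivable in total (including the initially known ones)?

Round 1 fires rule 2, rule 7, giving network_up, psu_ok.
Round 2 fires rule 5, giving ticket_escalated.
Round 3 fires rule 6, giving temp_high.
Closure: {log_uploaded, network_up, psu_ok, ship_unit, temp_high, ticket_escalated, update_required} — 7 facts.

7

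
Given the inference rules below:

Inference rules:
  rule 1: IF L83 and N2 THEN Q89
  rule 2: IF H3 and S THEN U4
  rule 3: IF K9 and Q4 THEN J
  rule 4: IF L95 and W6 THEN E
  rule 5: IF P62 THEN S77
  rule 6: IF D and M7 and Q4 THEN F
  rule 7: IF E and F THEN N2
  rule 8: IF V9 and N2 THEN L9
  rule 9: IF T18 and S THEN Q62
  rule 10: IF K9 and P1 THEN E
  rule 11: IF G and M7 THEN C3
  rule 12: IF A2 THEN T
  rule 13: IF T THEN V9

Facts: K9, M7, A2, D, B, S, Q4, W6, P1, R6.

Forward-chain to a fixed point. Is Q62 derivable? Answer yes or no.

Round 1: rule 3 [IF K9 and Q4 THEN J]; rule 6 [IF D and M7 and Q4 THEN F]; rule 10 [IF K9 and P1 THEN E]; rule 12 [IF A2 THEN T]. New: J, F, E, T.
Round 2: rule 7 [IF E and F THEN N2]; rule 13 [IF T THEN V9]. New: N2, V9.
Round 3: rule 8 [IF V9 and N2 THEN L9]. New: L9.
Fixed point reached. Q62 is concluded only by rule 9; rule 9 needs T18 (never derived).

no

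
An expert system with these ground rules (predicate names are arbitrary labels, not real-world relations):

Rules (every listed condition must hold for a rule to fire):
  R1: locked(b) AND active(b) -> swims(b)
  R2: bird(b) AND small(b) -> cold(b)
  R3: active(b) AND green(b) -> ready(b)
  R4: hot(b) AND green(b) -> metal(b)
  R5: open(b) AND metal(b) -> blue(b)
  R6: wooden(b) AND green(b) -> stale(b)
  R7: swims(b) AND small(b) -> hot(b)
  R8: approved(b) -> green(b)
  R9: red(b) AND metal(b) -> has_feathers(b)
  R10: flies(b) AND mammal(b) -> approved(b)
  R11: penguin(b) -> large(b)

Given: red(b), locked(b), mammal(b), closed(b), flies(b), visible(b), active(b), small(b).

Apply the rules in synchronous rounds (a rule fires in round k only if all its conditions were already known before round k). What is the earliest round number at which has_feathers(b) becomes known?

4

[1] R1 [locked(b) AND active(b) -> swims(b)]; R10 [flies(b) AND mammal(b) -> approved(b)]. ⇒ new: swims(b), approved(b).
[2] R7 [swims(b) AND small(b) -> hot(b)]; R8 [approved(b) -> green(b)]. ⇒ new: hot(b), green(b).
[3] R3 [active(b) AND green(b) -> ready(b)]; R4 [hot(b) AND green(b) -> metal(b)]. ⇒ new: ready(b), metal(b).
[4] R9 [red(b) AND metal(b) -> has_feathers(b)]. ⇒ new: has_feathers(b).
has_feathers(b) first appears in round 4.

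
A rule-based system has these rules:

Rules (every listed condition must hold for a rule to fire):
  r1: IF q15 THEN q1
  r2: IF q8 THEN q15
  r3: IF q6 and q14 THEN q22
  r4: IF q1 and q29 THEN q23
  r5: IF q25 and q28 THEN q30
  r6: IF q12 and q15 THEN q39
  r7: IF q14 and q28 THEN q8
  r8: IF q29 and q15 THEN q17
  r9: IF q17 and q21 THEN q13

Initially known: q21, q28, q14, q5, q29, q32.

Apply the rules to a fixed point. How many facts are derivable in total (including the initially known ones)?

12

Round 1 — r7, derive q8.
Round 2 — r2, derive q15.
Round 3 — r1, r8, derive q1, q17.
Round 4 — r4, r9, derive q23, q13.
Closure: {q1, q13, q14, q15, q17, q21, q23, q28, q29, q32, q5, q8} — 12 facts.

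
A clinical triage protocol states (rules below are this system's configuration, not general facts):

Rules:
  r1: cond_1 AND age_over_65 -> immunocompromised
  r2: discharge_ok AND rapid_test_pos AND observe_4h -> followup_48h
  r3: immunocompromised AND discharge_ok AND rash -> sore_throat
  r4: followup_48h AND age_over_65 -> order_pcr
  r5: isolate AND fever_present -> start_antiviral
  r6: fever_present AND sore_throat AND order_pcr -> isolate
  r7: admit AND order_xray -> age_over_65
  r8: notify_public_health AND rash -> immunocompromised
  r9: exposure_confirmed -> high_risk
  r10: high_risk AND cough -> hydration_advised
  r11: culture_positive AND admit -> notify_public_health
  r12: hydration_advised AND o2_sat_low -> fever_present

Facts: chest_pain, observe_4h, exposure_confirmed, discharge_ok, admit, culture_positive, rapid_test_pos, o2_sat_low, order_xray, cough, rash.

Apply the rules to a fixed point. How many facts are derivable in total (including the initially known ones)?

[1] r2 [discharge_ok AND rapid_test_pos AND observe_4h -> followup_48h]; r7 [admit AND order_xray -> age_over_65]; r9 [exposure_confirmed -> high_risk]; r11 [culture_positive AND admit -> notify_public_health]. ⇒ new: followup_48h, age_over_65, high_risk, notify_public_health.
[2] r4 [followup_48h AND age_over_65 -> order_pcr]; r8 [notify_public_health AND rash -> immunocompromised]; r10 [high_risk AND cough -> hydration_advised]. ⇒ new: order_pcr, immunocompromised, hydration_advised.
[3] r3 [immunocompromised AND discharge_ok AND rash -> sore_throat]; r12 [hydration_advised AND o2_sat_low -> fever_present]. ⇒ new: sore_throat, fever_present.
[4] r6 [fever_present AND sore_throat AND order_pcr -> isolate]. ⇒ new: isolate.
[5] r5 [isolate AND fever_present -> start_antiviral]. ⇒ new: start_antiviral.
Closure: {admit, age_over_65, chest_pain, cough, culture_positive, discharge_ok, exposure_confirmed, fever_present, followup_48h, high_risk, hydration_advised, immunocompromised, isolate, notify_public_health, o2_sat_low, observe_4h, order_pcr, order_xray, rapid_test_pos, rash, sore_throat, start_antiviral} — 22 facts.

22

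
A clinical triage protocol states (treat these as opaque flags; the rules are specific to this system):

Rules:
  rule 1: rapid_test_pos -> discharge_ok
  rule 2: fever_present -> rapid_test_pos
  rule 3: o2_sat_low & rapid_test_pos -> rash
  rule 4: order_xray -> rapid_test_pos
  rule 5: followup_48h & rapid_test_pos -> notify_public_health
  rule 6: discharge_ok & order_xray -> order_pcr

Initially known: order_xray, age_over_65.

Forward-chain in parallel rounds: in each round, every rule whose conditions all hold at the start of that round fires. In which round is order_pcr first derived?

3

Round 1 — rule 4, derive rapid_test_pos.
Round 2 — rule 1, derive discharge_ok.
Round 3 — rule 6, derive order_pcr.
order_pcr first appears in round 3.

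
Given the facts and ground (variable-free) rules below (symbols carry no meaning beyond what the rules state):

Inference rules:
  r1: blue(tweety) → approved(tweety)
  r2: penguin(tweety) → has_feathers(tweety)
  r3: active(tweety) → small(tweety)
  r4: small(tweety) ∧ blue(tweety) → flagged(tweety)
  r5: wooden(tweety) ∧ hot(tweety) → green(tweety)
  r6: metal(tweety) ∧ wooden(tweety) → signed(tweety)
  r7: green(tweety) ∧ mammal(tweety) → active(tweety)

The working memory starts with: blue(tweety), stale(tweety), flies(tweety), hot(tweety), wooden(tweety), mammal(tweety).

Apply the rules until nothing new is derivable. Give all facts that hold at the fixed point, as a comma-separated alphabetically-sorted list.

active(tweety), approved(tweety), blue(tweety), flagged(tweety), flies(tweety), green(tweety), hot(tweety), mammal(tweety), small(tweety), stale(tweety), wooden(tweety)

Round 1: r1 [blue(tweety) → approved(tweety)]; r5 [wooden(tweety) ∧ hot(tweety) → green(tweety)]. New: approved(tweety), green(tweety).
Round 2: r7 [green(tweety) ∧ mammal(tweety) → active(tweety)]. New: active(tweety).
Round 3: r3 [active(tweety) → small(tweety)]. New: small(tweety).
Round 4: r4 [small(tweety) ∧ blue(tweety) → flagged(tweety)]. New: flagged(tweety).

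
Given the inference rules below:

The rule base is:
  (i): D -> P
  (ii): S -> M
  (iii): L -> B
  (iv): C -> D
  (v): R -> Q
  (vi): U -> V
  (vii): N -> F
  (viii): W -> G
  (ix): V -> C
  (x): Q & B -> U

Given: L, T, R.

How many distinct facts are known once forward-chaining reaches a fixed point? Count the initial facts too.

10

[1] (iii) [L -> B]; (v) [R -> Q]. ⇒ new: B, Q.
[2] (x) [Q & B -> U]. ⇒ new: U.
[3] (vi) [U -> V]. ⇒ new: V.
[4] (ix) [V -> C]. ⇒ new: C.
[5] (iv) [C -> D]. ⇒ new: D.
[6] (i) [D -> P]. ⇒ new: P.
Closure: {B, C, D, L, P, Q, R, T, U, V} — 10 facts.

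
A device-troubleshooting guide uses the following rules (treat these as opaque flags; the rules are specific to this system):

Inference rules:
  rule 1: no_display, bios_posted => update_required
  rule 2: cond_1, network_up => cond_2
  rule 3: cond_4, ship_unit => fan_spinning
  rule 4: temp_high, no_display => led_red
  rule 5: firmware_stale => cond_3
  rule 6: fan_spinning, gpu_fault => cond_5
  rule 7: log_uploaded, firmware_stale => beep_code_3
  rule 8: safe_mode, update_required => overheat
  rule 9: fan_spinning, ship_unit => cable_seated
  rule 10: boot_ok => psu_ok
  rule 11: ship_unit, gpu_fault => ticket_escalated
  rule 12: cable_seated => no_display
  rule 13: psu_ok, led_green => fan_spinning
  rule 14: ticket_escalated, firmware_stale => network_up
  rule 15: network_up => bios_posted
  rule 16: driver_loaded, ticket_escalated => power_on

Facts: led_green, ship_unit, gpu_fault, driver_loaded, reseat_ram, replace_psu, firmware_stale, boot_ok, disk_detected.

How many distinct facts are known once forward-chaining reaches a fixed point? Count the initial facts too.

Round 1: rule 5 [firmware_stale => cond_3]; rule 10 [boot_ok => psu_ok]; rule 11 [ship_unit, gpu_fault => ticket_escalated]. Adds cond_3, psu_ok, ticket_escalated.
Round 2: rule 13 [psu_ok, led_green => fan_spinning]; rule 14 [ticket_escalated, firmware_stale => network_up]; rule 16 [driver_loaded, ticket_escalated => power_on]. Adds fan_spinning, network_up, power_on.
Round 3: rule 6 [fan_spinning, gpu_fault => cond_5]; rule 9 [fan_spinning, ship_unit => cable_seated]; rule 15 [network_up => bios_posted]. Adds cond_5, cable_seated, bios_posted.
Round 4: rule 12 [cable_seated => no_display]. Adds no_display.
Round 5: rule 1 [no_display, bios_posted => update_required]. Adds update_required.
Closure: {bios_posted, boot_ok, cable_seated, cond_3, cond_5, disk_detected, driver_loaded, fan_spinning, firmware_stale, gpu_fault, led_green, network_up, no_display, power_on, psu_ok, replace_psu, reseat_ram, ship_unit, ticket_escalated, update_required} — 20 facts.

20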